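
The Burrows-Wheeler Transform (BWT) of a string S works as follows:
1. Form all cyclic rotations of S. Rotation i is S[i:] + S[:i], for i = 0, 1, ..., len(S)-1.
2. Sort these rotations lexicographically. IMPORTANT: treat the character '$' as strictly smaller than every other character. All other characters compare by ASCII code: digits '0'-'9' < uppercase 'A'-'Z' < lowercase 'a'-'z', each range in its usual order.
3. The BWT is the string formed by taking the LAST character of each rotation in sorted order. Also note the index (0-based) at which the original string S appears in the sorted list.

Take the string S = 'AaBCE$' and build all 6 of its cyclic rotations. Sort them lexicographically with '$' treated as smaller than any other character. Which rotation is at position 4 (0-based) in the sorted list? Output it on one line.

Answer: E$AaBC

Derivation:
All 6 rotations (rotation i = S[i:]+S[:i]):
  rot[0] = AaBCE$
  rot[1] = aBCE$A
  rot[2] = BCE$Aa
  rot[3] = CE$AaB
  rot[4] = E$AaBC
  rot[5] = $AaBCE
Sorted (with $ < everything):
  sorted[0] = $AaBCE
  sorted[1] = AaBCE$
  sorted[2] = BCE$Aa
  sorted[3] = CE$AaB
  sorted[4] = E$AaBC
  sorted[5] = aBCE$A
sorted[4] = E$AaBC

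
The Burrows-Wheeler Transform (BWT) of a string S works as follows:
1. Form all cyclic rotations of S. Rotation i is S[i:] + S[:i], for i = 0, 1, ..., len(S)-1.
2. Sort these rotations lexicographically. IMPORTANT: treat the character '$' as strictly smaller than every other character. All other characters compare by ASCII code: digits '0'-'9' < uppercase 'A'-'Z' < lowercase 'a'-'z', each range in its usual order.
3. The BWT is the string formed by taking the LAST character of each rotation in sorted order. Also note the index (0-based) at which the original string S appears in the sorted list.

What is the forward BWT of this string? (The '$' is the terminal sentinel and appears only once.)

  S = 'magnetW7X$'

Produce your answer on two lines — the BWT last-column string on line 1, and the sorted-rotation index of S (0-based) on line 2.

Answer: XWt7mna$ge
7

Derivation:
All 10 rotations (rotation i = S[i:]+S[:i]):
  rot[0] = magnetW7X$
  rot[1] = agnetW7X$m
  rot[2] = gnetW7X$ma
  rot[3] = netW7X$mag
  rot[4] = etW7X$magn
  rot[5] = tW7X$magne
  rot[6] = W7X$magnet
  rot[7] = 7X$magnetW
  rot[8] = X$magnetW7
  rot[9] = $magnetW7X
Sorted (with $ < everything):
  sorted[0] = $magnetW7X  (last char: 'X')
  sorted[1] = 7X$magnetW  (last char: 'W')
  sorted[2] = W7X$magnet  (last char: 't')
  sorted[3] = X$magnetW7  (last char: '7')
  sorted[4] = agnetW7X$m  (last char: 'm')
  sorted[5] = etW7X$magn  (last char: 'n')
  sorted[6] = gnetW7X$ma  (last char: 'a')
  sorted[7] = magnetW7X$  (last char: '$')
  sorted[8] = netW7X$mag  (last char: 'g')
  sorted[9] = tW7X$magne  (last char: 'e')
Last column: XWt7mna$ge
Original string S is at sorted index 7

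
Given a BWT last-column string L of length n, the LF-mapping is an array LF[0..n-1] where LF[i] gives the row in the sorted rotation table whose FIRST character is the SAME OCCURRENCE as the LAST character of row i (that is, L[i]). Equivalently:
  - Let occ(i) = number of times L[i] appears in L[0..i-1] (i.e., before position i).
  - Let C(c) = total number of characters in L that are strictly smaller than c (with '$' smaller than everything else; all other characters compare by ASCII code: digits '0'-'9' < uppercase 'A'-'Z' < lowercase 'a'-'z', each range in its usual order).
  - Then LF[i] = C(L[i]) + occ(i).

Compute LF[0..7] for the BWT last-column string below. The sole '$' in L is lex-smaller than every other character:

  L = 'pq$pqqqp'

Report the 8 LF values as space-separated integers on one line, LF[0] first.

Char counts: '$':1, 'p':3, 'q':4
C (first-col start): C('$')=0, C('p')=1, C('q')=4
L[0]='p': occ=0, LF[0]=C('p')+0=1+0=1
L[1]='q': occ=0, LF[1]=C('q')+0=4+0=4
L[2]='$': occ=0, LF[2]=C('$')+0=0+0=0
L[3]='p': occ=1, LF[3]=C('p')+1=1+1=2
L[4]='q': occ=1, LF[4]=C('q')+1=4+1=5
L[5]='q': occ=2, LF[5]=C('q')+2=4+2=6
L[6]='q': occ=3, LF[6]=C('q')+3=4+3=7
L[7]='p': occ=2, LF[7]=C('p')+2=1+2=3

Answer: 1 4 0 2 5 6 7 3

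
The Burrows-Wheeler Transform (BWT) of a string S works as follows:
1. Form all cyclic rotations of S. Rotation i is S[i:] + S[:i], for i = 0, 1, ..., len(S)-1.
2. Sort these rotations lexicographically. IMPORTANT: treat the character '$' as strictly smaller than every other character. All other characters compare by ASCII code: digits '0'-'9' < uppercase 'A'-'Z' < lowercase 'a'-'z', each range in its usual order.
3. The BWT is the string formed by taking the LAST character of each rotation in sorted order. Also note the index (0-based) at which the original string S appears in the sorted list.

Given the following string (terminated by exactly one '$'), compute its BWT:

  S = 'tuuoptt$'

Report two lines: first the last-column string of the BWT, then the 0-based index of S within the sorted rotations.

All 8 rotations (rotation i = S[i:]+S[:i]):
  rot[0] = tuuoptt$
  rot[1] = uuoptt$t
  rot[2] = uoptt$tu
  rot[3] = optt$tuu
  rot[4] = ptt$tuuo
  rot[5] = tt$tuuop
  rot[6] = t$tuuopt
  rot[7] = $tuuoptt
Sorted (with $ < everything):
  sorted[0] = $tuuoptt  (last char: 't')
  sorted[1] = optt$tuu  (last char: 'u')
  sorted[2] = ptt$tuuo  (last char: 'o')
  sorted[3] = t$tuuopt  (last char: 't')
  sorted[4] = tt$tuuop  (last char: 'p')
  sorted[5] = tuuoptt$  (last char: '$')
  sorted[6] = uoptt$tu  (last char: 'u')
  sorted[7] = uuoptt$t  (last char: 't')
Last column: tuotp$ut
Original string S is at sorted index 5

Answer: tuotp$ut
5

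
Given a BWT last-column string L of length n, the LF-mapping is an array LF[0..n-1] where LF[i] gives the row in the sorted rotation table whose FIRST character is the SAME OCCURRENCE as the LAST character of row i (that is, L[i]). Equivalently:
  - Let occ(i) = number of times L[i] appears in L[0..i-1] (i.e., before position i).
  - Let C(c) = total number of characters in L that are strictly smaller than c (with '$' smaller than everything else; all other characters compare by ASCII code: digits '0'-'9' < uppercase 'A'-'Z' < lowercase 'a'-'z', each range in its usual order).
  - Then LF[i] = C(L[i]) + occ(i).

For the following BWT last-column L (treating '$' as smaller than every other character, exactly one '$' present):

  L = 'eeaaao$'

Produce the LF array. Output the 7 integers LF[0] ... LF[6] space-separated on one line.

Answer: 4 5 1 2 3 6 0

Derivation:
Char counts: '$':1, 'a':3, 'e':2, 'o':1
C (first-col start): C('$')=0, C('a')=1, C('e')=4, C('o')=6
L[0]='e': occ=0, LF[0]=C('e')+0=4+0=4
L[1]='e': occ=1, LF[1]=C('e')+1=4+1=5
L[2]='a': occ=0, LF[2]=C('a')+0=1+0=1
L[3]='a': occ=1, LF[3]=C('a')+1=1+1=2
L[4]='a': occ=2, LF[4]=C('a')+2=1+2=3
L[5]='o': occ=0, LF[5]=C('o')+0=6+0=6
L[6]='$': occ=0, LF[6]=C('$')+0=0+0=0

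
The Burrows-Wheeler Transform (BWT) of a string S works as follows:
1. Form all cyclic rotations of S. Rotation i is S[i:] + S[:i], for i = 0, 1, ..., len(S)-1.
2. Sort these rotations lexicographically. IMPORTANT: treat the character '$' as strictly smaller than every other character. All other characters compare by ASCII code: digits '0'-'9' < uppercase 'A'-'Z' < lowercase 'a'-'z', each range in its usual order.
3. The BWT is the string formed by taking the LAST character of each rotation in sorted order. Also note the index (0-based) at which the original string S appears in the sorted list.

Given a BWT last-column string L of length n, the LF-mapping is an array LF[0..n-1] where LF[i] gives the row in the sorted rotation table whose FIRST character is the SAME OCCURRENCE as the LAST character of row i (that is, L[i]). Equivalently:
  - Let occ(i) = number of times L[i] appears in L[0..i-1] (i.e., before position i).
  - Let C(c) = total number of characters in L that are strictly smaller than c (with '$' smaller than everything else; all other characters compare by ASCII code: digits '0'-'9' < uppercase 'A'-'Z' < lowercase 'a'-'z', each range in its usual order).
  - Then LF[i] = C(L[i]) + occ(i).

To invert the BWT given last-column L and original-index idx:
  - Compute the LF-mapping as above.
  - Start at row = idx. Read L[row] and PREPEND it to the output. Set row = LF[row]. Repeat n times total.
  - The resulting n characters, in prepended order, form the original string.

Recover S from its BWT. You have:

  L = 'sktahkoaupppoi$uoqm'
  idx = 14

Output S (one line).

Answer: quokkahippopotamus$

Derivation:
LF mapping: 15 5 16 1 3 6 8 2 17 11 12 13 9 4 0 18 10 14 7
Walk LF starting at row 14, prepending L[row]:
  step 1: row=14, L[14]='$', prepend. Next row=LF[14]=0
  step 2: row=0, L[0]='s', prepend. Next row=LF[0]=15
  step 3: row=15, L[15]='u', prepend. Next row=LF[15]=18
  step 4: row=18, L[18]='m', prepend. Next row=LF[18]=7
  step 5: row=7, L[7]='a', prepend. Next row=LF[7]=2
  step 6: row=2, L[2]='t', prepend. Next row=LF[2]=16
  step 7: row=16, L[16]='o', prepend. Next row=LF[16]=10
  step 8: row=10, L[10]='p', prepend. Next row=LF[10]=12
  step 9: row=12, L[12]='o', prepend. Next row=LF[12]=9
  step 10: row=9, L[9]='p', prepend. Next row=LF[9]=11
  step 11: row=11, L[11]='p', prepend. Next row=LF[11]=13
  step 12: row=13, L[13]='i', prepend. Next row=LF[13]=4
  step 13: row=4, L[4]='h', prepend. Next row=LF[4]=3
  step 14: row=3, L[3]='a', prepend. Next row=LF[3]=1
  step 15: row=1, L[1]='k', prepend. Next row=LF[1]=5
  step 16: row=5, L[5]='k', prepend. Next row=LF[5]=6
  step 17: row=6, L[6]='o', prepend. Next row=LF[6]=8
  step 18: row=8, L[8]='u', prepend. Next row=LF[8]=17
  step 19: row=17, L[17]='q', prepend. Next row=LF[17]=14
Reversed output: quokkahippopotamus$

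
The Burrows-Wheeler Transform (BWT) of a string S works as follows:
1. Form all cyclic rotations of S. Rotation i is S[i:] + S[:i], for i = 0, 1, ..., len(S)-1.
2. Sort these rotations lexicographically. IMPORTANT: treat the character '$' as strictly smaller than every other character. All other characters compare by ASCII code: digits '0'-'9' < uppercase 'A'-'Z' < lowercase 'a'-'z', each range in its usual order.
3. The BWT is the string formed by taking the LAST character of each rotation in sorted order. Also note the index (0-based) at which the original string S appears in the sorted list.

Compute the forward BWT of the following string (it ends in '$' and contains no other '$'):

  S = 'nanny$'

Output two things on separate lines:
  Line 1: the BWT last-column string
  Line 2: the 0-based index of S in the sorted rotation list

Answer: yn$ann
2

Derivation:
All 6 rotations (rotation i = S[i:]+S[:i]):
  rot[0] = nanny$
  rot[1] = anny$n
  rot[2] = nny$na
  rot[3] = ny$nan
  rot[4] = y$nann
  rot[5] = $nanny
Sorted (with $ < everything):
  sorted[0] = $nanny  (last char: 'y')
  sorted[1] = anny$n  (last char: 'n')
  sorted[2] = nanny$  (last char: '$')
  sorted[3] = nny$na  (last char: 'a')
  sorted[4] = ny$nan  (last char: 'n')
  sorted[5] = y$nann  (last char: 'n')
Last column: yn$ann
Original string S is at sorted index 2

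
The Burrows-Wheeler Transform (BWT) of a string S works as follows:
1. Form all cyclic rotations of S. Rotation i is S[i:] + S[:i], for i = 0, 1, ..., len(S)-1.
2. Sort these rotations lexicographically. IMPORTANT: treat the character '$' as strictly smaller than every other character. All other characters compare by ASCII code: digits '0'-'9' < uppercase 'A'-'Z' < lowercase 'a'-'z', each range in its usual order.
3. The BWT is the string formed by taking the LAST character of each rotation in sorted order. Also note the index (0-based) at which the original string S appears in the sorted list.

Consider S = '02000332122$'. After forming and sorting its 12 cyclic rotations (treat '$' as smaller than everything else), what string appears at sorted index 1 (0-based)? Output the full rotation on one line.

Answer: 000332122$02

Derivation:
All 12 rotations (rotation i = S[i:]+S[:i]):
  rot[0] = 02000332122$
  rot[1] = 2000332122$0
  rot[2] = 000332122$02
  rot[3] = 00332122$020
  rot[4] = 0332122$0200
  rot[5] = 332122$02000
  rot[6] = 32122$020003
  rot[7] = 2122$0200033
  rot[8] = 122$02000332
  rot[9] = 22$020003321
  rot[10] = 2$0200033212
  rot[11] = $02000332122
Sorted (with $ < everything):
  sorted[0] = $02000332122
  sorted[1] = 000332122$02
  sorted[2] = 00332122$020
  sorted[3] = 02000332122$
  sorted[4] = 0332122$0200
  sorted[5] = 122$02000332
  sorted[6] = 2$0200033212
  sorted[7] = 2000332122$0
  sorted[8] = 2122$0200033
  sorted[9] = 22$020003321
  sorted[10] = 32122$020003
  sorted[11] = 332122$02000
sorted[1] = 000332122$02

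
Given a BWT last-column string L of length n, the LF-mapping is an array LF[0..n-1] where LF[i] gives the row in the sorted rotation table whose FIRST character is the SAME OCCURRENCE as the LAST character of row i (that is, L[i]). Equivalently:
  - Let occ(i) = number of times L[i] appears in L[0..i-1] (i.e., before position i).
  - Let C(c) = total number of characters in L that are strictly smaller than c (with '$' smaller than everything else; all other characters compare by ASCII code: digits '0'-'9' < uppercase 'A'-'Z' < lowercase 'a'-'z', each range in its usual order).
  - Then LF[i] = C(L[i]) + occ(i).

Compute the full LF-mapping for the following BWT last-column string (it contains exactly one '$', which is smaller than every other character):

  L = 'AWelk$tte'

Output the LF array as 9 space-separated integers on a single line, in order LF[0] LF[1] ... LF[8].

Char counts: '$':1, 'A':1, 'W':1, 'e':2, 'k':1, 'l':1, 't':2
C (first-col start): C('$')=0, C('A')=1, C('W')=2, C('e')=3, C('k')=5, C('l')=6, C('t')=7
L[0]='A': occ=0, LF[0]=C('A')+0=1+0=1
L[1]='W': occ=0, LF[1]=C('W')+0=2+0=2
L[2]='e': occ=0, LF[2]=C('e')+0=3+0=3
L[3]='l': occ=0, LF[3]=C('l')+0=6+0=6
L[4]='k': occ=0, LF[4]=C('k')+0=5+0=5
L[5]='$': occ=0, LF[5]=C('$')+0=0+0=0
L[6]='t': occ=0, LF[6]=C('t')+0=7+0=7
L[7]='t': occ=1, LF[7]=C('t')+1=7+1=8
L[8]='e': occ=1, LF[8]=C('e')+1=3+1=4

Answer: 1 2 3 6 5 0 7 8 4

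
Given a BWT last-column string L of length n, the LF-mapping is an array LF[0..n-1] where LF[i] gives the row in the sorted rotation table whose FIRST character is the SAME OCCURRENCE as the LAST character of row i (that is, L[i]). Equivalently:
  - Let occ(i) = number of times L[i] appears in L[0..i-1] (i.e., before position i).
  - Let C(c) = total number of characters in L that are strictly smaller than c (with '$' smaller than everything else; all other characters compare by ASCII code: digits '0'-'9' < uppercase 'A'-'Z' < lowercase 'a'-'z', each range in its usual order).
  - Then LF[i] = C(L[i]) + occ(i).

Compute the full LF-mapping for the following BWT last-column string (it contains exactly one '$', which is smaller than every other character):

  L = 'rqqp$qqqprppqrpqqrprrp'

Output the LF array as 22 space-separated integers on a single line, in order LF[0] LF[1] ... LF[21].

Char counts: '$':1, 'p':7, 'q':8, 'r':6
C (first-col start): C('$')=0, C('p')=1, C('q')=8, C('r')=16
L[0]='r': occ=0, LF[0]=C('r')+0=16+0=16
L[1]='q': occ=0, LF[1]=C('q')+0=8+0=8
L[2]='q': occ=1, LF[2]=C('q')+1=8+1=9
L[3]='p': occ=0, LF[3]=C('p')+0=1+0=1
L[4]='$': occ=0, LF[4]=C('$')+0=0+0=0
L[5]='q': occ=2, LF[5]=C('q')+2=8+2=10
L[6]='q': occ=3, LF[6]=C('q')+3=8+3=11
L[7]='q': occ=4, LF[7]=C('q')+4=8+4=12
L[8]='p': occ=1, LF[8]=C('p')+1=1+1=2
L[9]='r': occ=1, LF[9]=C('r')+1=16+1=17
L[10]='p': occ=2, LF[10]=C('p')+2=1+2=3
L[11]='p': occ=3, LF[11]=C('p')+3=1+3=4
L[12]='q': occ=5, LF[12]=C('q')+5=8+5=13
L[13]='r': occ=2, LF[13]=C('r')+2=16+2=18
L[14]='p': occ=4, LF[14]=C('p')+4=1+4=5
L[15]='q': occ=6, LF[15]=C('q')+6=8+6=14
L[16]='q': occ=7, LF[16]=C('q')+7=8+7=15
L[17]='r': occ=3, LF[17]=C('r')+3=16+3=19
L[18]='p': occ=5, LF[18]=C('p')+5=1+5=6
L[19]='r': occ=4, LF[19]=C('r')+4=16+4=20
L[20]='r': occ=5, LF[20]=C('r')+5=16+5=21
L[21]='p': occ=6, LF[21]=C('p')+6=1+6=7

Answer: 16 8 9 1 0 10 11 12 2 17 3 4 13 18 5 14 15 19 6 20 21 7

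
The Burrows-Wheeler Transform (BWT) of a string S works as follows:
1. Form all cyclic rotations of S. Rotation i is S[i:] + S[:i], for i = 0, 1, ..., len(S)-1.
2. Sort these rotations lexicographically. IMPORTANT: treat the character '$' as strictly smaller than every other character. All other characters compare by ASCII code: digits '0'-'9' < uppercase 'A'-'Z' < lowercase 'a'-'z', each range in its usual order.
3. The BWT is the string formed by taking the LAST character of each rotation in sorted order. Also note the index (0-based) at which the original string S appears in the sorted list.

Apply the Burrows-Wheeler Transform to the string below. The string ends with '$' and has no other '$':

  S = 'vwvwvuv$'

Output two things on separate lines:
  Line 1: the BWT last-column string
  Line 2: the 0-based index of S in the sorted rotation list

All 8 rotations (rotation i = S[i:]+S[:i]):
  rot[0] = vwvwvuv$
  rot[1] = wvwvuv$v
  rot[2] = vwvuv$vw
  rot[3] = wvuv$vwv
  rot[4] = vuv$vwvw
  rot[5] = uv$vwvwv
  rot[6] = v$vwvwvu
  rot[7] = $vwvwvuv
Sorted (with $ < everything):
  sorted[0] = $vwvwvuv  (last char: 'v')
  sorted[1] = uv$vwvwv  (last char: 'v')
  sorted[2] = v$vwvwvu  (last char: 'u')
  sorted[3] = vuv$vwvw  (last char: 'w')
  sorted[4] = vwvuv$vw  (last char: 'w')
  sorted[5] = vwvwvuv$  (last char: '$')
  sorted[6] = wvuv$vwv  (last char: 'v')
  sorted[7] = wvwvuv$v  (last char: 'v')
Last column: vvuww$vv
Original string S is at sorted index 5

Answer: vvuww$vv
5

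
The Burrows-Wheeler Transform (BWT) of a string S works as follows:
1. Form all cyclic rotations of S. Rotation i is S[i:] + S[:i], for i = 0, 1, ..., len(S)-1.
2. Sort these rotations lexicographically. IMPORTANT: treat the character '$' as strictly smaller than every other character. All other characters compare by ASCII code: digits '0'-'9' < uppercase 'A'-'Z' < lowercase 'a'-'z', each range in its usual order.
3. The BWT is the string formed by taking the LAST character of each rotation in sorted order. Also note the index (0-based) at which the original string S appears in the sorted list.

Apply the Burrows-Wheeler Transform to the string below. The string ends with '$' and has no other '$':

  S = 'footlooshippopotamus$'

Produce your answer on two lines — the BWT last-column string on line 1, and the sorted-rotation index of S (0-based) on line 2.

Answer: st$shtalfpopopoiuooom
2

Derivation:
All 21 rotations (rotation i = S[i:]+S[:i]):
  rot[0] = footlooshippopotamus$
  rot[1] = ootlooshippopotamus$f
  rot[2] = otlooshippopotamus$fo
  rot[3] = tlooshippopotamus$foo
  rot[4] = looshippopotamus$foot
  rot[5] = ooshippopotamus$footl
  rot[6] = oshippopotamus$footlo
  rot[7] = shippopotamus$footloo
  rot[8] = hippopotamus$footloos
  rot[9] = ippopotamus$footloosh
  rot[10] = ppopotamus$footlooshi
  rot[11] = popotamus$footlooship
  rot[12] = opotamus$footlooshipp
  rot[13] = potamus$footlooshippo
  rot[14] = otamus$footlooshippop
  rot[15] = tamus$footlooshippopo
  rot[16] = amus$footlooshippopot
  rot[17] = mus$footlooshippopota
  rot[18] = us$footlooshippopotam
  rot[19] = s$footlooshippopotamu
  rot[20] = $footlooshippopotamus
Sorted (with $ < everything):
  sorted[0] = $footlooshippopotamus  (last char: 's')
  sorted[1] = amus$footlooshippopot  (last char: 't')
  sorted[2] = footlooshippopotamus$  (last char: '$')
  sorted[3] = hippopotamus$footloos  (last char: 's')
  sorted[4] = ippopotamus$footloosh  (last char: 'h')
  sorted[5] = looshippopotamus$foot  (last char: 't')
  sorted[6] = mus$footlooshippopota  (last char: 'a')
  sorted[7] = ooshippopotamus$footl  (last char: 'l')
  sorted[8] = ootlooshippopotamus$f  (last char: 'f')
  sorted[9] = opotamus$footlooshipp  (last char: 'p')
  sorted[10] = oshippopotamus$footlo  (last char: 'o')
  sorted[11] = otamus$footlooshippop  (last char: 'p')
  sorted[12] = otlooshippopotamus$fo  (last char: 'o')
  sorted[13] = popotamus$footlooship  (last char: 'p')
  sorted[14] = potamus$footlooshippo  (last char: 'o')
  sorted[15] = ppopotamus$footlooshi  (last char: 'i')
  sorted[16] = s$footlooshippopotamu  (last char: 'u')
  sorted[17] = shippopotamus$footloo  (last char: 'o')
  sorted[18] = tamus$footlooshippopo  (last char: 'o')
  sorted[19] = tlooshippopotamus$foo  (last char: 'o')
  sorted[20] = us$footlooshippopotam  (last char: 'm')
Last column: st$shtalfpopopoiuooom
Original string S is at sorted index 2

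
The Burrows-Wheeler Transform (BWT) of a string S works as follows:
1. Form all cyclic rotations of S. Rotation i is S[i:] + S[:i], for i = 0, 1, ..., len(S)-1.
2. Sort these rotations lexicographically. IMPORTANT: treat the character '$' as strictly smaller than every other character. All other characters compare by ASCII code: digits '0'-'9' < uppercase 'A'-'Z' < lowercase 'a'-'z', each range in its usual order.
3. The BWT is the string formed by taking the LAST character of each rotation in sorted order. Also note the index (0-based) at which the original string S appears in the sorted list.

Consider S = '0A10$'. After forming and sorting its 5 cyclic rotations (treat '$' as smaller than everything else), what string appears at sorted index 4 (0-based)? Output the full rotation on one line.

All 5 rotations (rotation i = S[i:]+S[:i]):
  rot[0] = 0A10$
  rot[1] = A10$0
  rot[2] = 10$0A
  rot[3] = 0$0A1
  rot[4] = $0A10
Sorted (with $ < everything):
  sorted[0] = $0A10
  sorted[1] = 0$0A1
  sorted[2] = 0A10$
  sorted[3] = 10$0A
  sorted[4] = A10$0
sorted[4] = A10$0

Answer: A10$0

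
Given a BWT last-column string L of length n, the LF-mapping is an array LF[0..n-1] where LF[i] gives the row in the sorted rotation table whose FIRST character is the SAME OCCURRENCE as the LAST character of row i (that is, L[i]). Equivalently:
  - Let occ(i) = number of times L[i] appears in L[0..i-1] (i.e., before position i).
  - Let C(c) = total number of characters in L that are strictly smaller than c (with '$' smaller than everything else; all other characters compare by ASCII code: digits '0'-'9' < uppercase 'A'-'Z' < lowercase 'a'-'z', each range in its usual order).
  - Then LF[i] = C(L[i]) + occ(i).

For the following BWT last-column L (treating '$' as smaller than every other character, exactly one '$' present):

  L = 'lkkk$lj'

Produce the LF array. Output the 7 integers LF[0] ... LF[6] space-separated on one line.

Char counts: '$':1, 'j':1, 'k':3, 'l':2
C (first-col start): C('$')=0, C('j')=1, C('k')=2, C('l')=5
L[0]='l': occ=0, LF[0]=C('l')+0=5+0=5
L[1]='k': occ=0, LF[1]=C('k')+0=2+0=2
L[2]='k': occ=1, LF[2]=C('k')+1=2+1=3
L[3]='k': occ=2, LF[3]=C('k')+2=2+2=4
L[4]='$': occ=0, LF[4]=C('$')+0=0+0=0
L[5]='l': occ=1, LF[5]=C('l')+1=5+1=6
L[6]='j': occ=0, LF[6]=C('j')+0=1+0=1

Answer: 5 2 3 4 0 6 1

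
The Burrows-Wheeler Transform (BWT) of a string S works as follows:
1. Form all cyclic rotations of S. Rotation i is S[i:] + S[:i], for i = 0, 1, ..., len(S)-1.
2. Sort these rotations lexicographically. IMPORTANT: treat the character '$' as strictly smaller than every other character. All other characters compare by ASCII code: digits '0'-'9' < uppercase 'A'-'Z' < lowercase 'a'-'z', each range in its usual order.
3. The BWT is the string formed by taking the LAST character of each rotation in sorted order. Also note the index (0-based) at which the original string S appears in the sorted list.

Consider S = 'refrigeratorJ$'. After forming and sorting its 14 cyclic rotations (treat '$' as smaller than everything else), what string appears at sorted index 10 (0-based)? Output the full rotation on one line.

All 14 rotations (rotation i = S[i:]+S[:i]):
  rot[0] = refrigeratorJ$
  rot[1] = efrigeratorJ$r
  rot[2] = frigeratorJ$re
  rot[3] = rigeratorJ$ref
  rot[4] = igeratorJ$refr
  rot[5] = geratorJ$refri
  rot[6] = eratorJ$refrig
  rot[7] = ratorJ$refrige
  rot[8] = atorJ$refriger
  rot[9] = torJ$refrigera
  rot[10] = orJ$refrigerat
  rot[11] = rJ$refrigerato
  rot[12] = J$refrigerator
  rot[13] = $refrigeratorJ
Sorted (with $ < everything):
  sorted[0] = $refrigeratorJ
  sorted[1] = J$refrigerator
  sorted[2] = atorJ$refriger
  sorted[3] = efrigeratorJ$r
  sorted[4] = eratorJ$refrig
  sorted[5] = frigeratorJ$re
  sorted[6] = geratorJ$refri
  sorted[7] = igeratorJ$refr
  sorted[8] = orJ$refrigerat
  sorted[9] = rJ$refrigerato
  sorted[10] = ratorJ$refrige
  sorted[11] = refrigeratorJ$
  sorted[12] = rigeratorJ$ref
  sorted[13] = torJ$refrigera
sorted[10] = ratorJ$refrige

Answer: ratorJ$refrige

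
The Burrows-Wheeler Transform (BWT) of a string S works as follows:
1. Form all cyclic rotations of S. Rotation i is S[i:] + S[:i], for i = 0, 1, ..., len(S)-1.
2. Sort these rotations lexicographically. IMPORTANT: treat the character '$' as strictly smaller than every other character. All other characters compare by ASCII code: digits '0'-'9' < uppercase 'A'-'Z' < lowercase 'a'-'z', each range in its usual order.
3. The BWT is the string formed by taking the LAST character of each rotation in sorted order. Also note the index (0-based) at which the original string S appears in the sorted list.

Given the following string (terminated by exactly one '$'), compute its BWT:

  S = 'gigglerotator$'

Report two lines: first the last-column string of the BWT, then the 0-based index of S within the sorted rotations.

Answer: rtli$gggtroeoa
4

Derivation:
All 14 rotations (rotation i = S[i:]+S[:i]):
  rot[0] = gigglerotator$
  rot[1] = igglerotator$g
  rot[2] = gglerotator$gi
  rot[3] = glerotator$gig
  rot[4] = lerotator$gigg
  rot[5] = erotator$giggl
  rot[6] = rotator$giggle
  rot[7] = otator$giggler
  rot[8] = tator$gigglero
  rot[9] = ator$gigglerot
  rot[10] = tor$gigglerota
  rot[11] = or$gigglerotat
  rot[12] = r$gigglerotato
  rot[13] = $gigglerotator
Sorted (with $ < everything):
  sorted[0] = $gigglerotator  (last char: 'r')
  sorted[1] = ator$gigglerot  (last char: 't')
  sorted[2] = erotator$giggl  (last char: 'l')
  sorted[3] = gglerotator$gi  (last char: 'i')
  sorted[4] = gigglerotator$  (last char: '$')
  sorted[5] = glerotator$gig  (last char: 'g')
  sorted[6] = igglerotator$g  (last char: 'g')
  sorted[7] = lerotator$gigg  (last char: 'g')
  sorted[8] = or$gigglerotat  (last char: 't')
  sorted[9] = otator$giggler  (last char: 'r')
  sorted[10] = r$gigglerotato  (last char: 'o')
  sorted[11] = rotator$giggle  (last char: 'e')
  sorted[12] = tator$gigglero  (last char: 'o')
  sorted[13] = tor$gigglerota  (last char: 'a')
Last column: rtli$gggtroeoa
Original string S is at sorted index 4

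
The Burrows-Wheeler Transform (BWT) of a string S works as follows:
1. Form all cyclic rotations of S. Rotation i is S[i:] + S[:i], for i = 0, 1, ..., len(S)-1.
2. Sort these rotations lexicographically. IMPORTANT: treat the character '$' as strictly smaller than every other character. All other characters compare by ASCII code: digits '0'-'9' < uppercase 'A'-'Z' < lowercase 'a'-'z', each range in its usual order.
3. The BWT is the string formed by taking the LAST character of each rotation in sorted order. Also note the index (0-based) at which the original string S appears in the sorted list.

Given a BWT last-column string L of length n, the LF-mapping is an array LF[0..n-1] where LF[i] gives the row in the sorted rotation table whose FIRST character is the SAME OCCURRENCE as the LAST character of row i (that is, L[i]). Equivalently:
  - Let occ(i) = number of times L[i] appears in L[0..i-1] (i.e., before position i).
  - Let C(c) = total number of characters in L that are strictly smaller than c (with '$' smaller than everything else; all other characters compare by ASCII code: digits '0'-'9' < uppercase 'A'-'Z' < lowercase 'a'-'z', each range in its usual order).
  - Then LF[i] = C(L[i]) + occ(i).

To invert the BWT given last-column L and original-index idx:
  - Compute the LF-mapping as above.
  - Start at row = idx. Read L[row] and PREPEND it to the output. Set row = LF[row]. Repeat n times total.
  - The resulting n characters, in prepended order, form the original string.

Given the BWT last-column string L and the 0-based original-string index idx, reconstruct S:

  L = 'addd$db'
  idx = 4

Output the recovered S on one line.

LF mapping: 1 3 4 5 0 6 2
Walk LF starting at row 4, prepending L[row]:
  step 1: row=4, L[4]='$', prepend. Next row=LF[4]=0
  step 2: row=0, L[0]='a', prepend. Next row=LF[0]=1
  step 3: row=1, L[1]='d', prepend. Next row=LF[1]=3
  step 4: row=3, L[3]='d', prepend. Next row=LF[3]=5
  step 5: row=5, L[5]='d', prepend. Next row=LF[5]=6
  step 6: row=6, L[6]='b', prepend. Next row=LF[6]=2
  step 7: row=2, L[2]='d', prepend. Next row=LF[2]=4
Reversed output: dbddda$

Answer: dbddda$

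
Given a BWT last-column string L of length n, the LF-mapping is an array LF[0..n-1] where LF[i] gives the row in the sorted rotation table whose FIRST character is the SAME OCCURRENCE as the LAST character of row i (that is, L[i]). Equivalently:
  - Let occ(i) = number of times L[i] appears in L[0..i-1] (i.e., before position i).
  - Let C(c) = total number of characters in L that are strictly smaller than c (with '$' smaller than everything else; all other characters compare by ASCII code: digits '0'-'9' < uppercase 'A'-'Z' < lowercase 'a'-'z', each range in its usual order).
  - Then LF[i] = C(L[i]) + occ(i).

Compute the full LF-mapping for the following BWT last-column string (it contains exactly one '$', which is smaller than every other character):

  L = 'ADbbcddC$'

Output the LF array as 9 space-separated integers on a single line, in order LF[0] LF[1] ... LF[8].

Answer: 1 3 4 5 6 7 8 2 0

Derivation:
Char counts: '$':1, 'A':1, 'C':1, 'D':1, 'b':2, 'c':1, 'd':2
C (first-col start): C('$')=0, C('A')=1, C('C')=2, C('D')=3, C('b')=4, C('c')=6, C('d')=7
L[0]='A': occ=0, LF[0]=C('A')+0=1+0=1
L[1]='D': occ=0, LF[1]=C('D')+0=3+0=3
L[2]='b': occ=0, LF[2]=C('b')+0=4+0=4
L[3]='b': occ=1, LF[3]=C('b')+1=4+1=5
L[4]='c': occ=0, LF[4]=C('c')+0=6+0=6
L[5]='d': occ=0, LF[5]=C('d')+0=7+0=7
L[6]='d': occ=1, LF[6]=C('d')+1=7+1=8
L[7]='C': occ=0, LF[7]=C('C')+0=2+0=2
L[8]='$': occ=0, LF[8]=C('$')+0=0+0=0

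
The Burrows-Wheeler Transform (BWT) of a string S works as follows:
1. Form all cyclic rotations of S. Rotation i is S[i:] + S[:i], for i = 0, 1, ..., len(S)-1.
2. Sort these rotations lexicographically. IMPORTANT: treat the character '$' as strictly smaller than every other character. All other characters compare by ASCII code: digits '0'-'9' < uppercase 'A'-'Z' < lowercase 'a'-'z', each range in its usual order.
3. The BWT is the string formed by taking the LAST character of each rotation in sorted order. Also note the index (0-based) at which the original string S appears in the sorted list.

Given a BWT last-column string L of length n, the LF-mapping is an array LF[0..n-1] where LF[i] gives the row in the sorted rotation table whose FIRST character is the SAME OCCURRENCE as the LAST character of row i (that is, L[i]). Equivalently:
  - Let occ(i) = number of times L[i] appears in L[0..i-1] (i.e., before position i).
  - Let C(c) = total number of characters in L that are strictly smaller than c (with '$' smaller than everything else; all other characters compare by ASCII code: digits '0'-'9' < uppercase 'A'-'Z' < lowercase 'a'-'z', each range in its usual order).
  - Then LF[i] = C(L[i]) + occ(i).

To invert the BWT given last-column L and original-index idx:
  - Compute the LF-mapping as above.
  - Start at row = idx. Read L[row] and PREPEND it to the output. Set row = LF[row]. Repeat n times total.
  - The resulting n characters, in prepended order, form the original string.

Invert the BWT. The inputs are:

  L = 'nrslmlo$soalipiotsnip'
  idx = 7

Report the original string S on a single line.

Answer: lollipoptransmission$

Derivation:
LF mapping: 9 16 17 5 8 6 11 0 18 12 1 7 2 14 3 13 20 19 10 4 15
Walk LF starting at row 7, prepending L[row]:
  step 1: row=7, L[7]='$', prepend. Next row=LF[7]=0
  step 2: row=0, L[0]='n', prepend. Next row=LF[0]=9
  step 3: row=9, L[9]='o', prepend. Next row=LF[9]=12
  step 4: row=12, L[12]='i', prepend. Next row=LF[12]=2
  step 5: row=2, L[2]='s', prepend. Next row=LF[2]=17
  step 6: row=17, L[17]='s', prepend. Next row=LF[17]=19
  step 7: row=19, L[19]='i', prepend. Next row=LF[19]=4
  step 8: row=4, L[4]='m', prepend. Next row=LF[4]=8
  step 9: row=8, L[8]='s', prepend. Next row=LF[8]=18
  step 10: row=18, L[18]='n', prepend. Next row=LF[18]=10
  step 11: row=10, L[10]='a', prepend. Next row=LF[10]=1
  step 12: row=1, L[1]='r', prepend. Next row=LF[1]=16
  step 13: row=16, L[16]='t', prepend. Next row=LF[16]=20
  step 14: row=20, L[20]='p', prepend. Next row=LF[20]=15
  step 15: row=15, L[15]='o', prepend. Next row=LF[15]=13
  step 16: row=13, L[13]='p', prepend. Next row=LF[13]=14
  step 17: row=14, L[14]='i', prepend. Next row=LF[14]=3
  step 18: row=3, L[3]='l', prepend. Next row=LF[3]=5
  step 19: row=5, L[5]='l', prepend. Next row=LF[5]=6
  step 20: row=6, L[6]='o', prepend. Next row=LF[6]=11
  step 21: row=11, L[11]='l', prepend. Next row=LF[11]=7
Reversed output: lollipoptransmission$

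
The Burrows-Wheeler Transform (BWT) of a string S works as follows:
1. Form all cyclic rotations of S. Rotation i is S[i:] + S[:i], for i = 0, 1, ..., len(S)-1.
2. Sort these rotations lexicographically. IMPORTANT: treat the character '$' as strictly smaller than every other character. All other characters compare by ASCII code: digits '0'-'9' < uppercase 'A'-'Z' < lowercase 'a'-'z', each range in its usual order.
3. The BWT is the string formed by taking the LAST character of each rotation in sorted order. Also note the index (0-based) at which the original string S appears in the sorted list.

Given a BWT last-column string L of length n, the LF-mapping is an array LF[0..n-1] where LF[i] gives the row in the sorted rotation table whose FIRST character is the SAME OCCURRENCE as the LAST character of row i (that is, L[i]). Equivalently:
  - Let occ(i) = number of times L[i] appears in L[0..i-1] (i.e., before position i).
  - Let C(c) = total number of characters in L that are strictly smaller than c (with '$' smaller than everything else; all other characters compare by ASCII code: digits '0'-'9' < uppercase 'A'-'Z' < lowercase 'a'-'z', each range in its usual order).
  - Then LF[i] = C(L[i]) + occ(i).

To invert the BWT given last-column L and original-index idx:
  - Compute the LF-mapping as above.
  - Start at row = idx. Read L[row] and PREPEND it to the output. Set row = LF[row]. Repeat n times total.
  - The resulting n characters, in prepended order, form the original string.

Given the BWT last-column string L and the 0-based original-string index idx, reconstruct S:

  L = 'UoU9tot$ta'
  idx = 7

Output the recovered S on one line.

LF mapping: 2 5 3 1 7 6 8 0 9 4
Walk LF starting at row 7, prepending L[row]:
  step 1: row=7, L[7]='$', prepend. Next row=LF[7]=0
  step 2: row=0, L[0]='U', prepend. Next row=LF[0]=2
  step 3: row=2, L[2]='U', prepend. Next row=LF[2]=3
  step 4: row=3, L[3]='9', prepend. Next row=LF[3]=1
  step 5: row=1, L[1]='o', prepend. Next row=LF[1]=5
  step 6: row=5, L[5]='o', prepend. Next row=LF[5]=6
  step 7: row=6, L[6]='t', prepend. Next row=LF[6]=8
  step 8: row=8, L[8]='t', prepend. Next row=LF[8]=9
  step 9: row=9, L[9]='a', prepend. Next row=LF[9]=4
  step 10: row=4, L[4]='t', prepend. Next row=LF[4]=7
Reversed output: tattoo9UU$

Answer: tattoo9UU$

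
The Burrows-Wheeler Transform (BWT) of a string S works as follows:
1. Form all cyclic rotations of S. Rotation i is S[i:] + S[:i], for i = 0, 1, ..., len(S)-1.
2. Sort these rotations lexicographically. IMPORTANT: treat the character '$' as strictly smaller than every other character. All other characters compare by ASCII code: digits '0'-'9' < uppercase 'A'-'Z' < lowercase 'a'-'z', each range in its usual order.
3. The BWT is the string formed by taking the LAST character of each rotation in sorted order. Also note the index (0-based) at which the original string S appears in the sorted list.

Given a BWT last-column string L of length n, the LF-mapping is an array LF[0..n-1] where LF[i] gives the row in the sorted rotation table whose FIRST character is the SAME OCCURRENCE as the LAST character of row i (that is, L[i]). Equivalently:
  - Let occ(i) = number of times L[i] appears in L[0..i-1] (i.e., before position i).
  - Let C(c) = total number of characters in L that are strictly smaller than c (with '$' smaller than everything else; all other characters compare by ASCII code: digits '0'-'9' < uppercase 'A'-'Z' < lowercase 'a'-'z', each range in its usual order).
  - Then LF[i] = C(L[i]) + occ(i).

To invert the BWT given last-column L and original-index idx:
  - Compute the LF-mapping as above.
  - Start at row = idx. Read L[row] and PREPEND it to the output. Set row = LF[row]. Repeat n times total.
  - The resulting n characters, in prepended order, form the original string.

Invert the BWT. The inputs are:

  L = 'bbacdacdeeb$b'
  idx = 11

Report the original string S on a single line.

LF mapping: 3 4 1 7 9 2 8 10 11 12 5 0 6
Walk LF starting at row 11, prepending L[row]:
  step 1: row=11, L[11]='$', prepend. Next row=LF[11]=0
  step 2: row=0, L[0]='b', prepend. Next row=LF[0]=3
  step 3: row=3, L[3]='c', prepend. Next row=LF[3]=7
  step 4: row=7, L[7]='d', prepend. Next row=LF[7]=10
  step 5: row=10, L[10]='b', prepend. Next row=LF[10]=5
  step 6: row=5, L[5]='a', prepend. Next row=LF[5]=2
  step 7: row=2, L[2]='a', prepend. Next row=LF[2]=1
  step 8: row=1, L[1]='b', prepend. Next row=LF[1]=4
  step 9: row=4, L[4]='d', prepend. Next row=LF[4]=9
  step 10: row=9, L[9]='e', prepend. Next row=LF[9]=12
  step 11: row=12, L[12]='b', prepend. Next row=LF[12]=6
  step 12: row=6, L[6]='c', prepend. Next row=LF[6]=8
  step 13: row=8, L[8]='e', prepend. Next row=LF[8]=11
Reversed output: ecbedbaabdcb$

Answer: ecbedbaabdcb$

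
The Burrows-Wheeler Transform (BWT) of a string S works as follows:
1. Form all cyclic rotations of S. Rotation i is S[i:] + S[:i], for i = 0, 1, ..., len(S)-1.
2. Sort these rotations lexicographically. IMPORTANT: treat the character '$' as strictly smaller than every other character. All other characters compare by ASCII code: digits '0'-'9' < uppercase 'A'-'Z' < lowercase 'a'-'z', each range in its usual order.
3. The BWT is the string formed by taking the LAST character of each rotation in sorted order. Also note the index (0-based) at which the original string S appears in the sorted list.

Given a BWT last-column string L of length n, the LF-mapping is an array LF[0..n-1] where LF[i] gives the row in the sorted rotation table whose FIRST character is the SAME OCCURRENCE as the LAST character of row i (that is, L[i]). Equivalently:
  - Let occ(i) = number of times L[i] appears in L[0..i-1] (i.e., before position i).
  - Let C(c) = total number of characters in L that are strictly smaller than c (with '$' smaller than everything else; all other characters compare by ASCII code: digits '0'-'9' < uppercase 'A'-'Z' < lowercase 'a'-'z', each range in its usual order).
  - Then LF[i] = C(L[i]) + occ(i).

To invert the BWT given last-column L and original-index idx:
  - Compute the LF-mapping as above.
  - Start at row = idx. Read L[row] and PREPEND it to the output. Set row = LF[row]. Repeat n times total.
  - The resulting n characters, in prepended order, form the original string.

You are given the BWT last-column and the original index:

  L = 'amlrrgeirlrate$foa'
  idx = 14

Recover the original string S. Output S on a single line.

LF mapping: 1 11 9 13 14 7 4 8 15 10 16 2 17 5 0 6 12 3
Walk LF starting at row 14, prepending L[row]:
  step 1: row=14, L[14]='$', prepend. Next row=LF[14]=0
  step 2: row=0, L[0]='a', prepend. Next row=LF[0]=1
  step 3: row=1, L[1]='m', prepend. Next row=LF[1]=11
  step 4: row=11, L[11]='a', prepend. Next row=LF[11]=2
  step 5: row=2, L[2]='l', prepend. Next row=LF[2]=9
  step 6: row=9, L[9]='l', prepend. Next row=LF[9]=10
  step 7: row=10, L[10]='r', prepend. Next row=LF[10]=16
  step 8: row=16, L[16]='o', prepend. Next row=LF[16]=12
  step 9: row=12, L[12]='t', prepend. Next row=LF[12]=17
  step 10: row=17, L[17]='a', prepend. Next row=LF[17]=3
  step 11: row=3, L[3]='r', prepend. Next row=LF[3]=13
  step 12: row=13, L[13]='e', prepend. Next row=LF[13]=5
  step 13: row=5, L[5]='g', prepend. Next row=LF[5]=7
  step 14: row=7, L[7]='i', prepend. Next row=LF[7]=8
  step 15: row=8, L[8]='r', prepend. Next row=LF[8]=15
  step 16: row=15, L[15]='f', prepend. Next row=LF[15]=6
  step 17: row=6, L[6]='e', prepend. Next row=LF[6]=4
  step 18: row=4, L[4]='r', prepend. Next row=LF[4]=14
Reversed output: refrigeratorllama$

Answer: refrigeratorllama$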